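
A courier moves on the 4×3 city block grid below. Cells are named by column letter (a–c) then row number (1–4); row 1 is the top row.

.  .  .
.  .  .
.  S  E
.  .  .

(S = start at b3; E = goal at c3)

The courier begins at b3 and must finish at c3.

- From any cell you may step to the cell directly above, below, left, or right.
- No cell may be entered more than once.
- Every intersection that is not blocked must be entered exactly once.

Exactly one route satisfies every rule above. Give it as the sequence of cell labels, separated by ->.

Need to visit all 12 open cells exactly once, starting at b3 and ending at c3.
Cell c4 has only two open neighbours (c3 and b4), so the path must pass straight through it: one of those is the cell it's entered from and the other is where it exits.
Route from b3: up to b2, right to c2, up to c1, 2× left (reaching a1), 3× down (reaching a4), 2× right (reaching c4), up to c3 — 11 moves in all.
Check: all 12 open cells covered.

b3 -> b2 -> c2 -> c1 -> b1 -> a1 -> a2 -> a3 -> a4 -> b4 -> c4 -> c3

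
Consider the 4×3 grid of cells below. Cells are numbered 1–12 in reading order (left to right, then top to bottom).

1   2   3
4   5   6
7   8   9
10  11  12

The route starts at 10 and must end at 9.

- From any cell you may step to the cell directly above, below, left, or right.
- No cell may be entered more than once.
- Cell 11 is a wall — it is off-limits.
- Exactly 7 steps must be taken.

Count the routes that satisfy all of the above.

5

Need simple routes of exactly 7 moves from 10 to 9 (Manhattan distance 3, so 2 moves are spent on a detour and 2 undoing it).
Enumerating: 10 7 4 1 2 5 8 9 | 10 7 4 1 2 5 6 9 | 10 7 4 1 2 3 6 9 | 10 7 4 5 2 3 6 9 | 10 7 8 5 2 3 6 9.
That gives 5 routes.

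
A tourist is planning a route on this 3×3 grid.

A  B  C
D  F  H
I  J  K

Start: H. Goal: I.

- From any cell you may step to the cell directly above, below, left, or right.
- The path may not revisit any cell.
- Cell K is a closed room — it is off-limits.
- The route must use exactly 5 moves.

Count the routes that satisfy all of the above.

4

Need simple routes of exactly 5 moves from H to I (Manhattan distance 3, so 1 moves are spent on a detour and 1 undoing it).
Enumerating: H C B F J I | H C B F D I | H C B A D I | H F B A D I.
That gives 4 routes.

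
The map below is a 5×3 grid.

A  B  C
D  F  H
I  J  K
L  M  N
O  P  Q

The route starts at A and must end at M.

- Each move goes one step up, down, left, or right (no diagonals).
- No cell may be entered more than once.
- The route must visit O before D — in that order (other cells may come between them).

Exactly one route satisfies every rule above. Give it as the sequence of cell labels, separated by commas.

The waypoints must appear in the order O, D, with no cell reused.
Route from A: 2× right (reaching C), 4× down (reaching Q), 2× left (reaching O), 3× up (reaching D), right to F, 2× down (reaching M) — 14 moves in all.
Check: order respected (O at step 8, D at step 11).

A, B, C, H, K, N, Q, P, O, L, I, D, F, J, M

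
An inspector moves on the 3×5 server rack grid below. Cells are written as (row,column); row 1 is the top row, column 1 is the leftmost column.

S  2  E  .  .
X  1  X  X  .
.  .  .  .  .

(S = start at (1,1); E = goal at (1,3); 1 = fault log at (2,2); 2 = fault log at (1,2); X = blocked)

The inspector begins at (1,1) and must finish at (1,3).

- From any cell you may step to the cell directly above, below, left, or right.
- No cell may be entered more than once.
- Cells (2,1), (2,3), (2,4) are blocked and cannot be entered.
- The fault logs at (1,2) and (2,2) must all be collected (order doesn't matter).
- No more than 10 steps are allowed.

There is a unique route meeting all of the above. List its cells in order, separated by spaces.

(1,1) (1,2) (2,2) (3,2) (3,3) (3,4) (3,5) (2,5) (1,5) (1,4) (1,3)

The budget equals the shortest possible length, so every move has to be on a shortest route through the required cells.
Route from (1,1): right to (1,2), 2× down (reaching (3,2)), 3× right (reaching (3,5)), 2× up (reaching (1,5)), 2× left (reaching (1,3)) — 10 moves in all.
Check: all required cells visited; 10 ≤ 10 moves.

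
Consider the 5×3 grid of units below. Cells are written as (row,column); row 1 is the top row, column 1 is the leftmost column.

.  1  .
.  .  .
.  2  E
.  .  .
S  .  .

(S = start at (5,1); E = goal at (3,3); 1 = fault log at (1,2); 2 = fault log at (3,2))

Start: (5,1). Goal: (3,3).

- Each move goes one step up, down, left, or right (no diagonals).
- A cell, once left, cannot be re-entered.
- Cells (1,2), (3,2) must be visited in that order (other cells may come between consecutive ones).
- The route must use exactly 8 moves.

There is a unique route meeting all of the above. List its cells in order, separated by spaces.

(5,1) (4,1) (3,1) (2,1) (1,1) (1,2) (2,2) (3,2) (3,3)

The waypoints must appear in the order (1,2), (3,2), with no cell reused.
Route from (5,1): up 4 to (1,1), right 1 to (1,2), down 2 to (3,2), right 1 to (3,3) — 8 moves in all.
Check: order respected (1 at step 5, 2 at step 7); 8 moves as required.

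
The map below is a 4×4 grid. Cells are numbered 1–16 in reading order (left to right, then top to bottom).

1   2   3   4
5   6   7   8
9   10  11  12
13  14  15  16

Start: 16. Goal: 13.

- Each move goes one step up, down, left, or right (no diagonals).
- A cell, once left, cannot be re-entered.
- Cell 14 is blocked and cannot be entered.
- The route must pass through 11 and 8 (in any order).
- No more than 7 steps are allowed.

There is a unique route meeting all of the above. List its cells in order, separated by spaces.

16 12 8 7 11 10 9 13

The budget equals the shortest possible length, so every move has to be on a shortest route through the required cells.
Route from 16: 2× up (reaching 8), left to 7, down to 11, 2× left (reaching 9), down to 13 — 7 moves in all.
Check: all required cells visited; 7 ≤ 7 moves.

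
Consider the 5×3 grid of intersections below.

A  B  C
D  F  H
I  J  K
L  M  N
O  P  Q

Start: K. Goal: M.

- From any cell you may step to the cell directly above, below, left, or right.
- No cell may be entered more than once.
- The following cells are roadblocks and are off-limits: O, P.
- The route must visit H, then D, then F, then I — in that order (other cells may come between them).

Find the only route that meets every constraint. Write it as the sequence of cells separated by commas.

K, H, C, B, A, D, F, J, I, L, M

The waypoints must appear in the order H, D, F, I, with no cell reused.
Route from K: 2× up (reaching C), 2× left (reaching A), down to D, right to F, down to J, left to I, down to L, right to M — 10 moves in all.
Check: order respected (H at step 1, D at step 5, F at step 6, I at step 8).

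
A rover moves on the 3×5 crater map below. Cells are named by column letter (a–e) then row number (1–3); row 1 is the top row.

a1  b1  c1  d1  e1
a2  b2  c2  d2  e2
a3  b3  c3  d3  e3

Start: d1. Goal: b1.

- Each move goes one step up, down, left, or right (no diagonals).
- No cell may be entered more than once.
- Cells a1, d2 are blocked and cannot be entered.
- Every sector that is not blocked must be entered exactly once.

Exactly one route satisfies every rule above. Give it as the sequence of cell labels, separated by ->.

d1 -> e1 -> e2 -> e3 -> d3 -> c3 -> b3 -> a3 -> a2 -> b2 -> c2 -> c1 -> b1

Need to visit all 13 open cells exactly once, starting at d1 and ending at b1.
Route from d1: right 1 to e1, down 2 to e3, left 4 to a3, up 1 to a2, right 2 to c2, up 1 to c1, left 1 to b1 — 12 moves in all.
Check: all 13 open cells covered.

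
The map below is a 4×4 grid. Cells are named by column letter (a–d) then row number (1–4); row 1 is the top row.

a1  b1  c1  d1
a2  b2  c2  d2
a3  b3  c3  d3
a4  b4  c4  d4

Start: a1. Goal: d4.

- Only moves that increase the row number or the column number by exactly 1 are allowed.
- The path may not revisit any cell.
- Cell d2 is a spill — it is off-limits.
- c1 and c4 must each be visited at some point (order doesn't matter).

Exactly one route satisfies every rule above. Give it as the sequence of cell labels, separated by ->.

a1 -> b1 -> c1 -> c2 -> c3 -> c4 -> d4

Moves only go right or down, so the column and row indices never decrease.
Route from a1: 2× right (reaching c1), 3× down (reaching c4), right to d4 — 6 moves in all.
Check: all required cells visited.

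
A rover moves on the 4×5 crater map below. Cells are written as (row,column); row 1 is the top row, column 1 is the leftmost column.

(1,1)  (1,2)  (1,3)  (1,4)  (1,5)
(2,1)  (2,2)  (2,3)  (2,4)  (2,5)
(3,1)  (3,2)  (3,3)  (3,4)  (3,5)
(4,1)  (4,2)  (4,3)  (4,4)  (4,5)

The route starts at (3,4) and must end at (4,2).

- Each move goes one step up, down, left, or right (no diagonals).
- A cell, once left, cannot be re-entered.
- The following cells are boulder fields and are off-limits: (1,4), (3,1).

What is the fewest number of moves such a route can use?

3

The Manhattan distance from (3,4) to (4,2) is |3−4| + |4−2| = 3, so at least 3 moves are needed.
A route of 3 moves achieves this: (3,4) → (4,4) → (4,3) → (4,2).
Since 3 matches the lower bound, it is optimal.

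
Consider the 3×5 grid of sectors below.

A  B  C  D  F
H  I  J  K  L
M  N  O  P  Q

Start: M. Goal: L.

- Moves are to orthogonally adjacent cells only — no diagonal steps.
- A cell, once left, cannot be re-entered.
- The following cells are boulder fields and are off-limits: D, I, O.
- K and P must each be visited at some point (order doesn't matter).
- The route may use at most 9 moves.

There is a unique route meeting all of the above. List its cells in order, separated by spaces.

The budget equals the shortest possible length, so every move has to be on a shortest route through the required cells.
Route from M: 2× up (reaching A), 2× right (reaching C), down to J, right to K, down to P, right to Q, up to L — 9 moves in all.
Check: all required cells visited; 9 ≤ 9 moves.

M H A B C J K P Q L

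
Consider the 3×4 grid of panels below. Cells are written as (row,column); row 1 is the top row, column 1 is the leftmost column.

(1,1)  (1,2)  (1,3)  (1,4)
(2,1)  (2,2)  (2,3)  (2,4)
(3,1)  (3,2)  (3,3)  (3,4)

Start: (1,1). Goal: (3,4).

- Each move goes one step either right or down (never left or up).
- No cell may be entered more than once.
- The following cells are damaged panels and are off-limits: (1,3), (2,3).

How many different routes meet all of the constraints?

3

A right/down-only route from (1,1) to (3,4) makes exactly 2 down-moves and 3 right-moves in some order.
With no other constraints that would be C(5,2) = 10 routes.
Subtract routes through each blocked cell (inclusion–exclusion for overlaps): − through (1,3): 3 − through (2,3): 6 + through (1,3)&(2,3): 2 → 3.
That gives 3 routes.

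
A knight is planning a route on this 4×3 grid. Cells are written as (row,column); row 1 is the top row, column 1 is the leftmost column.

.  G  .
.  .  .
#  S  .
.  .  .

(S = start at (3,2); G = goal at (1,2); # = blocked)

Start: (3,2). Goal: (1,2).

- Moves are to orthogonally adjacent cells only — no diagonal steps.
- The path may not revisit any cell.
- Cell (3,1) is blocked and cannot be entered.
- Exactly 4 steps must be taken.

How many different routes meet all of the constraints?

4

Need simple routes of exactly 4 moves from (3,2) to (1,2) (Manhattan distance 2, so 1 moves are spent on a detour and 1 undoing it).
Enumerating: (3,2) (2,2) (2,1) (1,1) (1,2) | (3,2) (2,2) (2,3) (1,3) (1,2) | (3,2) (3,3) (2,3) (1,3) (1,2) | (3,2) (3,3) (2,3) (2,2) (1,2).
That gives 4 routes.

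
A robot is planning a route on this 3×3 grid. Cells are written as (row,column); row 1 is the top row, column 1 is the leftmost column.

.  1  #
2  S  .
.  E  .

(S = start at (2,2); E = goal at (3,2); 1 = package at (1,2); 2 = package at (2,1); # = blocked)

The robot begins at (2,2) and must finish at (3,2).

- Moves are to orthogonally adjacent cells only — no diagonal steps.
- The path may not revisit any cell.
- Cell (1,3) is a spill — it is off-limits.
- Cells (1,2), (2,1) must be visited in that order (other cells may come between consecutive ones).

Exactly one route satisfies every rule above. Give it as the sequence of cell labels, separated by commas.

(2,2), (1,2), (1,1), (2,1), (3,1), (3,2)

The waypoints must appear in the order (1,2), (2,1), with no cell reused.
Route from (2,2): up to (1,2), left to (1,1), 2× down (reaching (3,1)), right to (3,2) — 5 moves in all.
Check: order respected (1 at step 1, 2 at step 3).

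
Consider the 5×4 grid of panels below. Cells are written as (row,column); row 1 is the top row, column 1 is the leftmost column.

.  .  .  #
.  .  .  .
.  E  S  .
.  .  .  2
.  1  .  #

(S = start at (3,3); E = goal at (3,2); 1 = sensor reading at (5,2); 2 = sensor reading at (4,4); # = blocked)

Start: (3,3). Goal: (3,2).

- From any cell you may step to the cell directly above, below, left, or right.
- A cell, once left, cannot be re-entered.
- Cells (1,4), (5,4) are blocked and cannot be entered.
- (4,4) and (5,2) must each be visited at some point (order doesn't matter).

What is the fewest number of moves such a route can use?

Any route passes through (4,4) and (5,2) in some order between (3,3) and (3,2). Summing Manhattan distances along each leg and taking the cheapest ordering ((3,3) → (4,4) → (5,2) → (3,2)) gives a lower bound of 2 + 3 + 2 = 7 moves.
A route of 7 moves achieves this: (3,3) → (3,4) → (4,4) → (4,3) → (5,3) → (5,2) → (4,2) → (3,2).
Since 7 matches the lower bound, it is optimal.

7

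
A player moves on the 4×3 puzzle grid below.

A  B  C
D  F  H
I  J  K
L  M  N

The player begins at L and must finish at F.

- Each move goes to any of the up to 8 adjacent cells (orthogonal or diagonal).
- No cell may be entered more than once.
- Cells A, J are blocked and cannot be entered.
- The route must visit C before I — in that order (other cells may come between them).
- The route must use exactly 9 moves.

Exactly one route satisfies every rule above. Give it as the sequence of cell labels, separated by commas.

L, M, N, K, H, C, B, D, I, F

The waypoints must appear in the order C, I, with no cell reused.
Route from L: right 2 to N, up 3 to C, left 1 to B, down-left 1 to D, down 1 to I, up-right 1 to F — 9 moves in all.
Check: order respected (C at step 5, I at step 8); 9 moves as required.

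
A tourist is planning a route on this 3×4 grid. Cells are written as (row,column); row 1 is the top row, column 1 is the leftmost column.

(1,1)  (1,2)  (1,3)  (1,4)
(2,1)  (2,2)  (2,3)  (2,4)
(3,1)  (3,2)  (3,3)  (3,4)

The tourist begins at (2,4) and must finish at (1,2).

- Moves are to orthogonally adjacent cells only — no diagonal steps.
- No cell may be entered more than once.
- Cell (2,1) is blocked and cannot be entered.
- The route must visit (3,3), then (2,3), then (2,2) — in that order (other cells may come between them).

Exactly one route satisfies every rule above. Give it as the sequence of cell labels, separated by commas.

(2,4), (3,4), (3,3), (2,3), (2,2), (1,2)

The waypoints must appear in the order (3,3), (2,3), (2,2), with no cell reused.
Route from (2,4): down to (3,4), left to (3,3), up to (2,3), left to (2,2), up to (1,2) — 5 moves in all.
Check: order respected ((3,3) at step 2, (2,3) at step 3, (2,2) at step 4).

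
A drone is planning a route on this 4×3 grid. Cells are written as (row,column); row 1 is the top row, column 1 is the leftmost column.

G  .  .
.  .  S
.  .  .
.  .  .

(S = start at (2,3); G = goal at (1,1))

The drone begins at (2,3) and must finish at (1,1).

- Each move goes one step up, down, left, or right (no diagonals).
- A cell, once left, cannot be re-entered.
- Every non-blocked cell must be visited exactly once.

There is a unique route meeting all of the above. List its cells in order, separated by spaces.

(2,3) (1,3) (1,2) (2,2) (3,2) (3,3) (4,3) (4,2) (4,1) (3,1) (2,1) (1,1)

Need to visit all 12 open cells exactly once, starting at (2,3) and ending at (1,1).
Cell (4,1) has only two open neighbours ((3,1) and (4,2)), so the path must pass straight through it: one of those is the cell it's entered from and the other is where it exits.
Route from (2,3): up 1 to (1,3), left 1 to (1,2), down 2 to (3,2), right 1 to (3,3), down 1 to (4,3), left 2 to (4,1), up 3 to (1,1) — 11 moves in all.
Check: all 12 open cells covered.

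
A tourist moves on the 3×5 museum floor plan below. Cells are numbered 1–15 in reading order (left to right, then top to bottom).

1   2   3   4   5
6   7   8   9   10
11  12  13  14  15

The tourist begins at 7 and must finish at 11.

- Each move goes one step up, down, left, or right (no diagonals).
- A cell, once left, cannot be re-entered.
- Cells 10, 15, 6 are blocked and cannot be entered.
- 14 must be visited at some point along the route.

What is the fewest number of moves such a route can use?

Any route passes through 14 somewhere between 7 and 11. Summing Manhattan distances along the two legs (7 → 14 → 11) gives a lower bound of 3 + 3 = 6 moves.
A route of 6 moves achieves this: 7 → 8 → 9 → 14 → 13 → 12 → 11.
Since 6 matches the lower bound, it is optimal.

6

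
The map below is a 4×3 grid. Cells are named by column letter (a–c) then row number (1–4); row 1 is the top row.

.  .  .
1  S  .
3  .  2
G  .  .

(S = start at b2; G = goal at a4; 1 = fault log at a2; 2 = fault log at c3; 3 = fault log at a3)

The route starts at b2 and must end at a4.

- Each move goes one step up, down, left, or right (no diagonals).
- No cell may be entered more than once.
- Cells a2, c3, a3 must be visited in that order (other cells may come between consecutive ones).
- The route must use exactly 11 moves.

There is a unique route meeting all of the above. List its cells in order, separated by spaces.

The waypoints must appear in the order a2, c3, a3, with no cell reused.
Route from b2: left to a2, up to a1, 2× right (reaching c1), 3× down (reaching c4), left to b4, up to b3, left to a3, down to a4 — 11 moves in all.
Check: order respected (1 at step 1, 2 at step 6, 3 at step 10); 11 moves as required.

b2 a2 a1 b1 c1 c2 c3 c4 b4 b3 a3 a4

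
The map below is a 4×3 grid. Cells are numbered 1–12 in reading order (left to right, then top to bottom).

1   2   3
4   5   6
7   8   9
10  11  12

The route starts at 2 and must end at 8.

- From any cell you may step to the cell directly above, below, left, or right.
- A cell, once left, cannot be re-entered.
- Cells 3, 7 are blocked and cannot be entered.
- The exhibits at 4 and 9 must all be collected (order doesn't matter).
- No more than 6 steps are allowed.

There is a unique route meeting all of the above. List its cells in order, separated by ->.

The budget equals the shortest possible length, so every move has to be on a shortest route through the required cells.
Route from 2: left 1 to 1, down 1 to 4, right 2 to 6, down 1 to 9, left 1 to 8 — 6 moves in all.
Check: all required cells visited; 6 ≤ 6 moves.

2 -> 1 -> 4 -> 5 -> 6 -> 9 -> 8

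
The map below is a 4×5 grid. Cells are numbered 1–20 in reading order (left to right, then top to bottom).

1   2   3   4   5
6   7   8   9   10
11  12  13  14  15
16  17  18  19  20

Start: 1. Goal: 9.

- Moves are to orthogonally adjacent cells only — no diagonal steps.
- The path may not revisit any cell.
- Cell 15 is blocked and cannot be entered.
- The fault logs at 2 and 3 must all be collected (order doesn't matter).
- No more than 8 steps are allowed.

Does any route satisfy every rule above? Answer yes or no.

One route that works: 1 → 2 → 3 → 8 → 9.

yes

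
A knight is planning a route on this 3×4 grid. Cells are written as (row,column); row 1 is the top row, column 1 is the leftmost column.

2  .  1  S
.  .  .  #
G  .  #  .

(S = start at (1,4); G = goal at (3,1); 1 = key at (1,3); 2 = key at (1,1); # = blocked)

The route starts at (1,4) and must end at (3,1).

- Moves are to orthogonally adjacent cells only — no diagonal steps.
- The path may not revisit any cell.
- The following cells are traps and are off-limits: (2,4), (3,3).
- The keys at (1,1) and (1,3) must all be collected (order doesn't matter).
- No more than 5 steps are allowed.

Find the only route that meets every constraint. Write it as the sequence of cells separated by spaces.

(1,4) (1,3) (1,2) (1,1) (2,1) (3,1)

The budget equals the shortest possible length, so every move has to be on a shortest route through the required cells.
Route from (1,4): left 3 to (1,1), down 2 to (3,1) — 5 moves in all.
Check: all required cells visited; 5 ≤ 5 moves.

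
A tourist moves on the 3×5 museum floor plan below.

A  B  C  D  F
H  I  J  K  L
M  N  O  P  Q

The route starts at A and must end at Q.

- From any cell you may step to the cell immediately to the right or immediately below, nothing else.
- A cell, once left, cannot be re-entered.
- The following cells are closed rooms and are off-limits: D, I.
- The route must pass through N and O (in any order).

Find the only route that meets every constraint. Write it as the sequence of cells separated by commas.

A, H, M, N, O, P, Q

Moves only go right or down, so the column and row indices never decrease.
Route from A: 2× down (reaching M), 4× right (reaching Q) — 6 moves in all.
Check: all required cells visited.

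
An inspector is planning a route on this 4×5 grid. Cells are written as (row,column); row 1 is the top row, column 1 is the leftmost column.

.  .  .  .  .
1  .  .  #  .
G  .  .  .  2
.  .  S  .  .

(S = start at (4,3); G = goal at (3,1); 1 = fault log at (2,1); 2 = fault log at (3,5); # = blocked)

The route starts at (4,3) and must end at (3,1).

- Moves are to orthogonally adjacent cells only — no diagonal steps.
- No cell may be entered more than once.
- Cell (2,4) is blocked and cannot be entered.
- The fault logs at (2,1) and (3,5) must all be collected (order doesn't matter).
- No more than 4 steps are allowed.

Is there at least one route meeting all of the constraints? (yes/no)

no

Even ignoring the no-revisit rule, getting from (4,3) to (3,1), taking the cheapest ordering (4,3) → (3,5) → (2,1) → (3,1) needs at least 3 + 5 + 1 = 9 moves (Manhattan distance per leg), which exceeds the 4-move limit.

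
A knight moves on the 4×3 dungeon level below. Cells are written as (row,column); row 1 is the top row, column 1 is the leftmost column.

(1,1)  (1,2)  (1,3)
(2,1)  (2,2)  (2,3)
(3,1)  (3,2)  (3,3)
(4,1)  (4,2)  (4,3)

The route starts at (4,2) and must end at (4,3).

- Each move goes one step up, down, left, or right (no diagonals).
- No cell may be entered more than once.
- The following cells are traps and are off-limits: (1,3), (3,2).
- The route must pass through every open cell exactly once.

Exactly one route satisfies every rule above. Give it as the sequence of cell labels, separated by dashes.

Need to visit all 10 open cells exactly once, starting at (4,2) and ending at (4,3).
Cell (3,3) has only two open neighbours ((2,3) and (4,3)), so the path must pass straight through it: one of those is the cell it's entered from and the other is where it exits.
Route from (4,2): left 1 to (4,1), up 3 to (1,1), right 1 to (1,2), down 1 to (2,2), right 1 to (2,3), down 2 to (4,3) — 9 moves in all.
Check: all 10 open cells covered.

(4,2) - (4,1) - (3,1) - (2,1) - (1,1) - (1,2) - (2,2) - (2,3) - (3,3) - (4,3)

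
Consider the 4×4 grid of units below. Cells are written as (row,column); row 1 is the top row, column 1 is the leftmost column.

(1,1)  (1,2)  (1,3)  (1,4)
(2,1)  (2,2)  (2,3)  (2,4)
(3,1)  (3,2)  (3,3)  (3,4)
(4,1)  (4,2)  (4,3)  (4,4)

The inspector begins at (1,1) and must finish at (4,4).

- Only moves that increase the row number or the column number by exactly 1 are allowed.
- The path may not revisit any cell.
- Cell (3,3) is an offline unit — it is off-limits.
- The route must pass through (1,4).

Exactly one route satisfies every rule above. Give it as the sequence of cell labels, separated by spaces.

Moves only go right or down, so the column and row indices never decrease.
Route from (1,1): right 3 to (1,4), down 3 to (4,4) — 6 moves in all.
Check: all required cells visited.

(1,1) (1,2) (1,3) (1,4) (2,4) (3,4) (4,4)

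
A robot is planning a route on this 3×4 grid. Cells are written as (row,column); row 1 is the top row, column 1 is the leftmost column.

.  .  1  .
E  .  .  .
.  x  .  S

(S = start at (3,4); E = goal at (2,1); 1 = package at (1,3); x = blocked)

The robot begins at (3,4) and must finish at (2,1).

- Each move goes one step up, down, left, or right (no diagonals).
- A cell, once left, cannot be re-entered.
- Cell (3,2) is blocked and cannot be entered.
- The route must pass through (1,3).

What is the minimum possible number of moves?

6

Any route passes through (1,3) somewhere between (3,4) and (2,1). Summing Manhattan distances along the two legs ((3,4) → (1,3) → (2,1)) gives a lower bound of 3 + 3 = 6 moves.
A route of 6 moves achieves this: (3,4) → (2,4) → (1,4) → (1,3) → (2,3) → (2,2) → (2,1).
Since 6 matches the lower bound, it is optimal.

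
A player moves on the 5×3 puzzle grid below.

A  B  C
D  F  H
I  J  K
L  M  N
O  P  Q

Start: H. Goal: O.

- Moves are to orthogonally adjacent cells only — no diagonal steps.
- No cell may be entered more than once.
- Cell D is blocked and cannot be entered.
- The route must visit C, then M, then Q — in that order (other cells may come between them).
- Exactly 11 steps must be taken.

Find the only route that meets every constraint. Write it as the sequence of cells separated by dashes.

The waypoints must appear in the order C, M, Q, with no cell reused.
Route from H: up to C, left to B, 2× down (reaching J), left to I, down to L, 2× right (reaching N), down to Q, 2× left (reaching O) — 11 moves in all.
Check: order respected (C at step 1, M at step 7, Q at step 9); 11 moves as required.

H - C - B - F - J - I - L - M - N - Q - P - O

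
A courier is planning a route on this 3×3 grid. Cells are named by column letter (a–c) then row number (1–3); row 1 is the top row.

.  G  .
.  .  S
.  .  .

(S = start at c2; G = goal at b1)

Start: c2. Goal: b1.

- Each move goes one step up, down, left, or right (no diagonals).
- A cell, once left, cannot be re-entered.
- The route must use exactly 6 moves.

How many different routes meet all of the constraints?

Need simple routes of exactly 6 moves from c2 to b1 (Manhattan distance 2, so 2 moves are spent on a detour and 2 undoing it).
Enumerating: c2 c3 b3 b2 a2 a1 b1 | c2 c3 b3 a3 a2 a1 b1 | c2 c3 b3 a3 a2 b2 b1 | c2 b2 b3 a3 a2 a1 b1.
That gives 4 routes.

4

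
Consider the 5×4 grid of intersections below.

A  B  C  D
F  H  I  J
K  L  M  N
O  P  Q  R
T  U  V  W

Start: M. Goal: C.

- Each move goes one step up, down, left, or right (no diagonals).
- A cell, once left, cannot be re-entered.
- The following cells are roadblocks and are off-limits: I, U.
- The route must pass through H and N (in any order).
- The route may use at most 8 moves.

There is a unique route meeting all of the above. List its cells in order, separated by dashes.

The budget equals the shortest possible length, so every move has to be on a shortest route through the required cells.
Route from M: right 1 to N, down 1 to R, left 2 to P, up 3 to B, right 1 to C — 8 moves in all.
Check: all required cells visited; 8 ≤ 8 moves.

M - N - R - Q - P - L - H - B - C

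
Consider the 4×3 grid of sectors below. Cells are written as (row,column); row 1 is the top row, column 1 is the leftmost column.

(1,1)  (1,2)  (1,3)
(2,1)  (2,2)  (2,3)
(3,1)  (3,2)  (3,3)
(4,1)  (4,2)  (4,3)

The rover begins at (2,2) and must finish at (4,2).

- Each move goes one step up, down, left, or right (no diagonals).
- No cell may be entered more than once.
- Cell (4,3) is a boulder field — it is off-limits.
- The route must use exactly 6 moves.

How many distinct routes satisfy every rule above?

4

Need simple routes of exactly 6 moves from (2,2) to (4,2) (Manhattan distance 2, so 2 moves are spent on a detour and 2 undoing it).
Enumerating: (2,2) (1,2) (1,1) (2,1) (3,1) (4,1) (4,2) | (2,2) (1,2) (1,1) (2,1) (3,1) (3,2) (4,2) | (2,2) (1,2) (1,3) (2,3) (3,3) (3,2) (4,2) | (2,2) (2,3) (3,3) (3,2) (3,1) (4,1) (4,2).
That gives 4 routes.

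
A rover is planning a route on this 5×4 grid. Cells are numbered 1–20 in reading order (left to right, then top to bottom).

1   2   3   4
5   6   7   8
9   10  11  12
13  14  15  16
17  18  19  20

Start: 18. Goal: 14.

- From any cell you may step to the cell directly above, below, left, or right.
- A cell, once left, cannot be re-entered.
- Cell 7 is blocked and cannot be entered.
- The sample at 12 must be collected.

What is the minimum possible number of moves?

7

Any route passes through 12 somewhere between 18 and 14. Summing Manhattan distances along the two legs (18 → 12 → 14) gives a lower bound of 4 + 3 = 7 moves.
A route of 7 moves achieves this: 18 → 19 → 15 → 16 → 12 → 11 → 10 → 14.
Since 7 matches the lower bound, it is optimal.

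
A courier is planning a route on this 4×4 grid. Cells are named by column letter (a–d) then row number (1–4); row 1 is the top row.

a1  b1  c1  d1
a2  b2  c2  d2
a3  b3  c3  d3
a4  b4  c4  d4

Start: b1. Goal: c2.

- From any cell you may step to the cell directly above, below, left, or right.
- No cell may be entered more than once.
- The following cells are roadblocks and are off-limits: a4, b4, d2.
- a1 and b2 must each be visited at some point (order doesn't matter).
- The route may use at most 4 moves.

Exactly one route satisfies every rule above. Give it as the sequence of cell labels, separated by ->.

The 4-move cap with required stops at a1, b2 leaves no slack for detours.
Route from b1: left 1 to a1, down 1 to a2, right 2 to c2 — 4 moves in all.
Check: all required cells visited; 4 ≤ 4 moves.

b1 -> a1 -> a2 -> b2 -> c2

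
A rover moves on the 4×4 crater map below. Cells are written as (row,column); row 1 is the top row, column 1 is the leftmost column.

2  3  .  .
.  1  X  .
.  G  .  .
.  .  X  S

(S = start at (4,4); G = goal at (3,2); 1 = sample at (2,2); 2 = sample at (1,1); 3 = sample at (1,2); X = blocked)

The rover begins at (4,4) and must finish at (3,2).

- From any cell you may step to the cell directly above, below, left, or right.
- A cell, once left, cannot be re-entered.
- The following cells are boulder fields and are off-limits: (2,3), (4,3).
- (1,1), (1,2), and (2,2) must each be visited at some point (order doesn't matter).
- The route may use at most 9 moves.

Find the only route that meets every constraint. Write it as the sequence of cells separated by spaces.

(4,4) (3,4) (2,4) (1,4) (1,3) (1,2) (1,1) (2,1) (2,2) (3,2)

Any route must reach (1,1), (1,2), and (2,2) and still end at (3,2) within 9 moves, so the order of the required stops is forced.
Route from (4,4): up 3 to (1,4), left 3 to (1,1), down 1 to (2,1), right 1 to (2,2), down 1 to (3,2) — 9 moves in all.
Check: all required cells visited; 9 ≤ 9 moves.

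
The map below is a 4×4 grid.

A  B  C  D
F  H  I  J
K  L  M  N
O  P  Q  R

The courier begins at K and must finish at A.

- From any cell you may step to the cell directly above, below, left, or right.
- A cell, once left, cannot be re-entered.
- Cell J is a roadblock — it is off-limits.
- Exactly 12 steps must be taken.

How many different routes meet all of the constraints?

4

Need simple routes of exactly 12 moves from K to A (Manhattan distance 2, so 5 moves are spent on a detour and 5 undoing it).
Enumerating: K F H L P Q R N M I C B A | K O P Q R N M I C B H F A | K O P Q R N M L H I C B A | K L P Q R N M I C B H F A.
That gives 4 routes.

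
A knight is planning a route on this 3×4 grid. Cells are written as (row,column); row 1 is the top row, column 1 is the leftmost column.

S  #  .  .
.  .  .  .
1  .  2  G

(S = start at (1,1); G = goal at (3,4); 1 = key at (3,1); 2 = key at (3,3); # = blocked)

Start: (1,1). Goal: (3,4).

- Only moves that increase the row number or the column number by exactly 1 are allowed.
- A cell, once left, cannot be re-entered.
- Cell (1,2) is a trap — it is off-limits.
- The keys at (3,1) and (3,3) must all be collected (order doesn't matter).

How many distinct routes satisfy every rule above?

A right/down-only route from (1,1) to (3,4) makes exactly 2 down-moves and 3 right-moves in some order.
With no other constraints that would be C(5,2) = 10 routes.
A monotone route can only reach the required cells in the order (3,1), (3,3), so split there and multiply the segment counts (each segment already excludes blocked cells): (1,1)→(3,1): 1; (3,1)→(3,3): 1; (3,3)→(3,4): 1; product = 1.
That gives 1 route.

1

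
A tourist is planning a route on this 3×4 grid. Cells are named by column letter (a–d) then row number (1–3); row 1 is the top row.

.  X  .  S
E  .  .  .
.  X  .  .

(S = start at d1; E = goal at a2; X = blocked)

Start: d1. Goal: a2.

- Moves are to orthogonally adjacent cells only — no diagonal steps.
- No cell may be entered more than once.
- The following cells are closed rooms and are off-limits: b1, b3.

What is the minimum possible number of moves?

The Manhattan distance from d1 to a2 is |1−2| + |4−1| = 4, so at least 4 moves are needed.
A route of 4 moves achieves this: d1 → d2 → c2 → b2 → a2.
Since 4 matches the lower bound, it is optimal.

4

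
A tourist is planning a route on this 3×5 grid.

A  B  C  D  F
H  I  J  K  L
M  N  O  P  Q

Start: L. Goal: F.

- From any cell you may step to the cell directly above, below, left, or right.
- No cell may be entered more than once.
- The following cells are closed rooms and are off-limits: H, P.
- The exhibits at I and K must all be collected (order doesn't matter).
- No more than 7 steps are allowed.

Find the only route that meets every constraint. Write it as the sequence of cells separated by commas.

Any route must reach I and K and still end at F within 7 moves, so the order of the required stops is forced.
Route from L: left 3 to I, up 1 to B, right 3 to F — 7 moves in all.
Check: all required cells visited; 7 ≤ 7 moves.

L, K, J, I, B, C, D, F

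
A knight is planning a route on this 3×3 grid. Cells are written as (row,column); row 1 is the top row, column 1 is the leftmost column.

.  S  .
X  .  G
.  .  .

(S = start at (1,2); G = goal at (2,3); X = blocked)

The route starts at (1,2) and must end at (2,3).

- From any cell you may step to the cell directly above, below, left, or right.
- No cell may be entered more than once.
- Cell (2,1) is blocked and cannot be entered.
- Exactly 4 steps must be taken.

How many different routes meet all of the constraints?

1

Need simple routes of exactly 4 moves from (1,2) to (2,3) (Manhattan distance 2, so 1 moves are spent on a detour and 1 undoing it).
Enumerating: (1,2) (2,2) (3,2) (3,3) (2,3).
That gives 1 route.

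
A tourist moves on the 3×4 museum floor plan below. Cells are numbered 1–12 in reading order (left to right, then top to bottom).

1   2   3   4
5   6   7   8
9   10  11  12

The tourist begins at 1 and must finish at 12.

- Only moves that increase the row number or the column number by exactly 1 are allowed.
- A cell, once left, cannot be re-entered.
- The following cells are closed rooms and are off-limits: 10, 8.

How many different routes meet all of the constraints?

3

A right/down-only route from 1 to 12 makes exactly 2 down-moves and 3 right-moves in some order.
With no other constraints that would be C(5,2) = 10 routes.
Subtract routes through each blocked cell (inclusion–exclusion for overlaps): − through 8: 4 − through 10: 3 → 3.
That gives 3 routes.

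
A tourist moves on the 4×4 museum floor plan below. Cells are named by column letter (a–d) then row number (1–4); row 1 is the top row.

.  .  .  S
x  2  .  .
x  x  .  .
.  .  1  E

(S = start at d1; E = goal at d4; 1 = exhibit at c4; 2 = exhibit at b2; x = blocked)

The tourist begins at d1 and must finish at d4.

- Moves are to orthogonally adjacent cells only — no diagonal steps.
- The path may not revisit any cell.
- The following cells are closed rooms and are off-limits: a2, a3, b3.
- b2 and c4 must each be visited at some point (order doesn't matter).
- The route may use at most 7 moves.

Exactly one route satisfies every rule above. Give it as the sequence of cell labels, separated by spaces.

The 7-move cap with required stops at b2, c4 leaves no slack for detours.
Route from d1: left 2 to b1, down 1 to b2, right 1 to c2, down 2 to c4, right 1 to d4 — 7 moves in all.
Check: all required cells visited; 7 ≤ 7 moves.

d1 c1 b1 b2 c2 c3 c4 d4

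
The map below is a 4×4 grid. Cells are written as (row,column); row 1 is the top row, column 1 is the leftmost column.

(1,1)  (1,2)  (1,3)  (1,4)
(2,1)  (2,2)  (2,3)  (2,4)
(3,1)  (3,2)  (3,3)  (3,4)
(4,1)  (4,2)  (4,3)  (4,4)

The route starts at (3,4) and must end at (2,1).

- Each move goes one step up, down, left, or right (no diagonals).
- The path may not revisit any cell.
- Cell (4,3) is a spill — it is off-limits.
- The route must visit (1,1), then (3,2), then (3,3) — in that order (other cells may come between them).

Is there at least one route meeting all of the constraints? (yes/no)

no

Ignoring the required order, 5 revisit-free routes from (3,4) to (2,1) pass through all of (1,1), (3,2), and (3,3); the waypoint orders that occur are (3,3) → (3,2) → (1,1) (5) — never (1,1) → (3,2) → (3,3).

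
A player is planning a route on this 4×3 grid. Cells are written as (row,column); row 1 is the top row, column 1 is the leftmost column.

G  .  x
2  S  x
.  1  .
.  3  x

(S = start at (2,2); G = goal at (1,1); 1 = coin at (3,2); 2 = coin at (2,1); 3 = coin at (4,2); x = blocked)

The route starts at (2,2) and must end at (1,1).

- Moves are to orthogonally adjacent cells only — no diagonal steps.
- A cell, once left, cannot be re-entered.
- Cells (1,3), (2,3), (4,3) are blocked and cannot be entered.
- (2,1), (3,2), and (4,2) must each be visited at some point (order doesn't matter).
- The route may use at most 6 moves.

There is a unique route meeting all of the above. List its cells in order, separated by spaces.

The budget equals the shortest possible length, so every move has to be on a shortest route through the required cells.
Route from (2,2): down 2 to (4,2), left 1 to (4,1), up 3 to (1,1) — 6 moves in all.
Check: all required cells visited; 6 ≤ 6 moves.

(2,2) (3,2) (4,2) (4,1) (3,1) (2,1) (1,1)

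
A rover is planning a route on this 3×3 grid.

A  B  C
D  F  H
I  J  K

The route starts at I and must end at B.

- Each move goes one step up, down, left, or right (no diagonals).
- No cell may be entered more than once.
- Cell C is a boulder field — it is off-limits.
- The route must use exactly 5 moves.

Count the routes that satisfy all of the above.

Need simple routes of exactly 5 moves from I to B (Manhattan distance 3, so 1 moves are spent on a detour and 1 undoing it).
Enumerating: I J F D A B | I J K H F B.
That gives 2 routes.

2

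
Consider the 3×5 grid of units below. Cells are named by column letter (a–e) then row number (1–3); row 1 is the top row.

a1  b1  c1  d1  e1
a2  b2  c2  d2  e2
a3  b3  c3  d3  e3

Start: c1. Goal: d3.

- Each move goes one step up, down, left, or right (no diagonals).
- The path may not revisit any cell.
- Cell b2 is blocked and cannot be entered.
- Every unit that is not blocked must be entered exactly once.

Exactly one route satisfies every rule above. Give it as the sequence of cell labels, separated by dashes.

c1 - b1 - a1 - a2 - a3 - b3 - c3 - c2 - d2 - d1 - e1 - e2 - e3 - d3

Need to visit all 14 open cells exactly once, starting at c1 and ending at d3.
Route from c1: left 2 to a1, down 2 to a3, right 2 to c3, up 1 to c2, right 1 to d2, up 1 to d1, right 1 to e1, down 2 to e3, left 1 to d3 — 13 moves in all.
Check: all 14 open cells covered.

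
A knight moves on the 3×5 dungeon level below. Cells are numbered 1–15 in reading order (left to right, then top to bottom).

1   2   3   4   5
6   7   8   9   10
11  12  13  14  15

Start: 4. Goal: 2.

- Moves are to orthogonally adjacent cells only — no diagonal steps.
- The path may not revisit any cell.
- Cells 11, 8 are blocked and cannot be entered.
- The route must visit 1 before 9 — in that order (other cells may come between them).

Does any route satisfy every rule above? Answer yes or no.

Ignoring the required order, 3 revisit-free routes from 4 to 2 pass through all of 1 and 9; the waypoint orders that occur are 9 → 1 (3) — never 1 → 9.

no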